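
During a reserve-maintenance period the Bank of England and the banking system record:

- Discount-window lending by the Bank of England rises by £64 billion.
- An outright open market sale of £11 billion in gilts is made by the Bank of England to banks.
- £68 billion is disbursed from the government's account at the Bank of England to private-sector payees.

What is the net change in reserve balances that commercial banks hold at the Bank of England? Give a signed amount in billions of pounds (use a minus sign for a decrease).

+£121 billion

Discount-window loan £64 billion: the loan is credited to the bank's reserve account → +£64B.
OMO sale (to banks) £11 billion: the buying banks pay out of their reserve balances → −£11B.
Government spending £68 billion: government payments flow into bank reserve accounts → +£68B.
Net: 64 − 11 + 68 = +£121 billion.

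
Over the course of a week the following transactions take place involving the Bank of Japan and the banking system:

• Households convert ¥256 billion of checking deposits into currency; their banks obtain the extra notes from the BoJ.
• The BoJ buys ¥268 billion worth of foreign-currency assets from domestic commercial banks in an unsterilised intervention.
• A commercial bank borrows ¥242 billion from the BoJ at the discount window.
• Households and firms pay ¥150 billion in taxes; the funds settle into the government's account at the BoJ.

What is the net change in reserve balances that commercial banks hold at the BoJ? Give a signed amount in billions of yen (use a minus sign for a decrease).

+¥104 billion

Currency withdrawal ¥256 billion: banks swap reserves for currency → −¥256B.
FX purchase ¥268 billion: the BoJ pays by crediting reserve accounts → +¥268B.
Discount-window loan ¥242 billion: the loan is credited to the bank's reserve account → +¥242B.
Government account inflow ¥150 billion: funds move from bank reserves into the government account → −¥150B.
Net: −256 + 268 + 242 − 150 = +¥104 billion.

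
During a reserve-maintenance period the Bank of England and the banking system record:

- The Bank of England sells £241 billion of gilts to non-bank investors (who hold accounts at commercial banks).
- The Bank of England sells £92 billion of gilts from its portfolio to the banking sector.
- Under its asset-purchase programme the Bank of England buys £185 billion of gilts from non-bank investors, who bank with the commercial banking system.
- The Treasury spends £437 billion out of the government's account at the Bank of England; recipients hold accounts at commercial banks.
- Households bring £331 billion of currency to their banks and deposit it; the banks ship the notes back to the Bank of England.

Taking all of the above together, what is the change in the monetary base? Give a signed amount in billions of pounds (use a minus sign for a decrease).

+£289 billion

Asset sale (to non-banks) £241 billion: Bank of England balance sheet contracts → −£241B.
OMO sale (to banks) £92 billion: Bank of England balance sheet contracts → −£92B.
Asset purchase (from non-banks) £185 billion: Bank of England balance sheet expands → +£185B.
Government spending £437 billion: a non-base liability converts back to reserves → +£437B.
Currency deposit £331 billion: just a shift between currency and reserves — both are base money → 0.
Net: −241 − 92 + 185 + 437 + 0 = +£289 billion.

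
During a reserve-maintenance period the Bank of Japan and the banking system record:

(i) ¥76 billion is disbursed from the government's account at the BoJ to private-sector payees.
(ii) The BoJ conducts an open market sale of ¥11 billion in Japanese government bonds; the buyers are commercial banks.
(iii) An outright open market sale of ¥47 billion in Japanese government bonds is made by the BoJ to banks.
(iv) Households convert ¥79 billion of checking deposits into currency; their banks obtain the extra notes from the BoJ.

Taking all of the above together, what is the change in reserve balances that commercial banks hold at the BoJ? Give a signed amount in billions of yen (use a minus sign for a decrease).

BoJ balance sheet:
  Assets:      Securities −¥58B
  Liabilities: Bank reserves −¥61B, Currency in circulation +¥79B, Government deposits −¥76B
So the change in reserve balances that commercial banks hold at the BoJ is -¥61 billion.

-¥61 billion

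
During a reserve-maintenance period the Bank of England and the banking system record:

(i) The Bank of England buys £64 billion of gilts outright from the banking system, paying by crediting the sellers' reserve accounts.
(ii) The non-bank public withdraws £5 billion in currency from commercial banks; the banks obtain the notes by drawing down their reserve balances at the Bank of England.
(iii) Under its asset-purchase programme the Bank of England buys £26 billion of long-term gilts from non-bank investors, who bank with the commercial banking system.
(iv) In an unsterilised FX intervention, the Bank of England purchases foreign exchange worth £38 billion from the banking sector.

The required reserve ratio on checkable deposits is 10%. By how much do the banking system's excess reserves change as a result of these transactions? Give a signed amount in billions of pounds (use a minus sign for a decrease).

OMO purchase (from banks) £64 billion: reserves +£64B, deposits 0.
Currency withdrawal £5 billion: reserves −£5B, deposits −£5B.
Asset purchase (from non-banks) £26 billion: reserves +£26B, deposits +£26B.
FX purchase £38 billion: reserves +£38B, deposits 0.
Totals: Δreserves = +£123B, Δdeposits = +£21B.
Δrequired reserves = 10% × +£21B = +£2.1B.
Δexcess reserves = Δreserves − Δrequired = +£123B − (+£2.1B) = +£120.9 billion.

+£120.9 billion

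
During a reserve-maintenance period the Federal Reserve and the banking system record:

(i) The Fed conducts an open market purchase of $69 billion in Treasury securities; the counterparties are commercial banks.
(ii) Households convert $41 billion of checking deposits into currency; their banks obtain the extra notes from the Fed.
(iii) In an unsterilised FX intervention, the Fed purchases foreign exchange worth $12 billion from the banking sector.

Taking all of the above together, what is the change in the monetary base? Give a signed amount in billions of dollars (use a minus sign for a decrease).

OMO purchase (from banks) $69 billion: Fed balance sheet expands → +$69B.
Currency withdrawal $41 billion: just a shift between currency and reserves — both are base money → 0.
FX purchase $12 billion: Fed balance sheet expands → +$12B.
Net: 69 + 0 + 12 = +$81 billion.

+$81 billion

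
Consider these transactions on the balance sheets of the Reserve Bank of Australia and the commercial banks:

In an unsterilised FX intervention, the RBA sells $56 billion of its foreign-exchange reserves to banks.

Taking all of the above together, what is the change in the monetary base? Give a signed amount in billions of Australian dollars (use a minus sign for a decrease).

FX sale $56 billion: RBA balance sheet contracts → −$56B.

-$56 billion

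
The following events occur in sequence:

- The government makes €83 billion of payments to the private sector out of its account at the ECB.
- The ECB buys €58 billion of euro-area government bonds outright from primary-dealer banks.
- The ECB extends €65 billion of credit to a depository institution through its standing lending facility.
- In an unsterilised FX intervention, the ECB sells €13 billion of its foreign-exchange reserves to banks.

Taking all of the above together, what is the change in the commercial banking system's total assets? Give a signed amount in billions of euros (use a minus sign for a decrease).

+€148 billion

Government spending €83 billion: bank balance sheets expand → +€83B.
OMO purchase (from banks) €58 billion: just an asset swap on bank balance sheets → 0.
Discount-window loan €65 billion: bank balance sheets expand → +€65B.
FX sale €13 billion: just an asset swap on bank balance sheets → 0.
Net: 83 + 0 + 65 + 0 = +€148 billion.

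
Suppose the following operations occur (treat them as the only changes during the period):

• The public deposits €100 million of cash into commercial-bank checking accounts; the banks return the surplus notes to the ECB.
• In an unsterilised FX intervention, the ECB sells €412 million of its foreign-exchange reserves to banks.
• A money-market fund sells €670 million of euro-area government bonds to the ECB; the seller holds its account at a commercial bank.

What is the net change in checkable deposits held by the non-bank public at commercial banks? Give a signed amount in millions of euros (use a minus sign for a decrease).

Currency deposit €100 million: non-bank counterparties' bank balances rise → +€100M.
FX sale €412 million: the counterparty is a bank, so public deposits are unchanged → 0.
Asset purchase (from non-banks) €670 million: non-bank counterparties' bank balances rise → +€670M.
Net: 100 + 0 + 670 = +€770 million.

+€770 million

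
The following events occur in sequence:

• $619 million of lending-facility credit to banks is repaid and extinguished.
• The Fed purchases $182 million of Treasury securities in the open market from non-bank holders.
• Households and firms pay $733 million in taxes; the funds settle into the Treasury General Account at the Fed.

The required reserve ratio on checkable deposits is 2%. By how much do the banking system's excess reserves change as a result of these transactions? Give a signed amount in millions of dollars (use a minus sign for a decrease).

-$1158.98 million

Discount-window repayment $619 million: reserves −$619M, deposits 0.
Asset purchase (from non-banks) $182 million: reserves +$182M, deposits +$182M.
Government account inflow $733 million: reserves −$733M, deposits −$733M.
Totals: Δreserves = −$1170M, Δdeposits = −$551M.
Δrequired reserves = 2% × −$551M = −$11.02M.
Δexcess reserves = Δreserves − Δrequired = −$1170M − (−$11.02M) = -$1158.98 million.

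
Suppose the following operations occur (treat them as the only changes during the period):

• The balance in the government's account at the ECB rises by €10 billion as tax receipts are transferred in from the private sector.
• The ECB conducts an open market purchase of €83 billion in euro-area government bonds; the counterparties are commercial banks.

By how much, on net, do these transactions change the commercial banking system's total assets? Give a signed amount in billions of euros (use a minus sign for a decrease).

ECB balance sheet:
  Assets:      Securities +€83B
  Liabilities: Bank reserves +€73B, Government deposits +€10B
Commercial banking system:
  Assets:      Reserves at CB +€73B, Securities −€83B
  Liabilities: Checkable deposits −€10B
Change in total bank assets = -€10 billion.

-€10 billion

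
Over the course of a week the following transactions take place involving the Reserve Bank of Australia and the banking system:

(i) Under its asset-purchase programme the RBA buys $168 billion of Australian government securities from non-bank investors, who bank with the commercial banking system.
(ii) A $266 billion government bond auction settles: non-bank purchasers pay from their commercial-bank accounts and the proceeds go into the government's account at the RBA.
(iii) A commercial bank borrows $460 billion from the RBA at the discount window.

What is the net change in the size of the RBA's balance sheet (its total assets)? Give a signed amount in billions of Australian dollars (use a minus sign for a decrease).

+$628 billion

RBA balance sheet:
  Assets:      Securities +$168B, Loans to banks +$460B
  Liabilities: Bank reserves +$362B, Government deposits +$266B
Change in total RBA assets = +$628 billion.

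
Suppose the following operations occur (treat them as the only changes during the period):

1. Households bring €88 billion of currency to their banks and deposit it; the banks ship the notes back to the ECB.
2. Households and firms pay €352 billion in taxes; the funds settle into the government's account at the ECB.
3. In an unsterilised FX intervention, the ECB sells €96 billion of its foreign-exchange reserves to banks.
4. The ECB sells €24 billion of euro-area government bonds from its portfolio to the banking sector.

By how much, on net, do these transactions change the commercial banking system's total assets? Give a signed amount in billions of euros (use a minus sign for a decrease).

ECB balance sheet:
  Assets:      Securities −€24B, Foreign assets −€96B
  Liabilities: Bank reserves −€384B, Currency in circulation −€88B, Government deposits +€352B
Commercial banking system:
  Assets:      Reserves at CB −€384B, Securities +€24B, Foreign assets +€96B
  Liabilities: Checkable deposits −€264B
Change in total bank assets = -€264 billion.

-€264 billion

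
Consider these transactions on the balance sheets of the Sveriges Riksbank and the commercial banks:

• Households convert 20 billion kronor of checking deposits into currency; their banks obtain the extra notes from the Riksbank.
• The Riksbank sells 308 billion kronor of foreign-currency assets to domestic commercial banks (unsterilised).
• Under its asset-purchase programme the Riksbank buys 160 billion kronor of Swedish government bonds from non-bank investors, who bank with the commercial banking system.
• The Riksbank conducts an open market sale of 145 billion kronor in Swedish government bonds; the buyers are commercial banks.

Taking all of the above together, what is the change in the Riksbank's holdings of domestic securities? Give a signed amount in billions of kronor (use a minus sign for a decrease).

Currency withdrawal 20 billion kronor: the Riksbank's securities portfolio is untouched → 0.
FX sale 308 billion kronor: the Riksbank's securities portfolio is untouched → 0.
Asset purchase (from non-banks) 160 billion kronor: securities added to the Riksbank's portfolio → +160B.
OMO sale (to banks) 145 billion kronor: securities removed from the Riksbank's portfolio → −145B.
Net: 0 + 0 + 160 − 145 = +15 billion.

+15 billion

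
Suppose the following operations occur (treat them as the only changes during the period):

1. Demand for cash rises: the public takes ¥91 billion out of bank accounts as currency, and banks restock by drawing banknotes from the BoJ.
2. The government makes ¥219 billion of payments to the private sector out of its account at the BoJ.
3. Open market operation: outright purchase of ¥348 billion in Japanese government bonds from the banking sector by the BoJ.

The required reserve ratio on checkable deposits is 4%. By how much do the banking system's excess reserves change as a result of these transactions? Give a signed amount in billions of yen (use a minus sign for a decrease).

Currency withdrawal ¥91 billion: reserves −¥91B, deposits −¥91B.
Government spending ¥219 billion: reserves +¥219B, deposits +¥219B.
OMO purchase (from banks) ¥348 billion: reserves +¥348B, deposits 0.
Totals: Δreserves = +¥476B, Δdeposits = +¥128B.
Δrequired reserves = 4% × +¥128B = +¥5.12B.
Δexcess reserves = Δreserves − Δrequired = +¥476B − (+¥5.12B) = +¥470.88 billion.

+¥470.88 billion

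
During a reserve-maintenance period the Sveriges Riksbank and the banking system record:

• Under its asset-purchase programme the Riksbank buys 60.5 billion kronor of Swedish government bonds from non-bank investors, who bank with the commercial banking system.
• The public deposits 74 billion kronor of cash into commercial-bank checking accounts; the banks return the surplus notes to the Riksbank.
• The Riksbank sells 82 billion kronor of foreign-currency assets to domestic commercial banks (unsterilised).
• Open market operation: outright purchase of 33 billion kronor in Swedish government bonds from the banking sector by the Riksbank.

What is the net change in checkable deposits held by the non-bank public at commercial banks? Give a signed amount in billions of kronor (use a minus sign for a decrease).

+134.5 billion

Riksbank balance sheet:
  Assets:      Securities +93.5B, Foreign assets −82B
  Liabilities: Bank reserves +85.5B, Currency in circulation −74B
Commercial banking system:
  Assets:      Reserves at CB +85.5B, Securities −33B, Foreign assets +82B
  Liabilities: Checkable deposits +134.5B
So the change in checkable deposits held by the non-bank public at commercial banks is +134.5 billion.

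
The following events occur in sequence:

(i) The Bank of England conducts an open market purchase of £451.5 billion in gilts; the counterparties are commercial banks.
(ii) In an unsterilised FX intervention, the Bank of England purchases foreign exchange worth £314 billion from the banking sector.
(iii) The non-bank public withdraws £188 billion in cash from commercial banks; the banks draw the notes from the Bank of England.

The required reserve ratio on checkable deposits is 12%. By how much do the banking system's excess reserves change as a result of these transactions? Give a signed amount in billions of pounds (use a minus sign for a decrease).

OMO purchase (from banks) £451.5 billion: reserves +£451.5B, deposits 0.
FX purchase £314 billion: reserves +£314B, deposits 0.
Currency withdrawal £188 billion: reserves −£188B, deposits −£188B.
Totals: Δreserves = +£577.5B, Δdeposits = −£188B.
Δrequired reserves = 12% × −£188B = −£22.56B.
Δexcess reserves = Δreserves − Δrequired = +£577.5B − (−£22.56B) = +£600.06 billion.

+£600.06 billion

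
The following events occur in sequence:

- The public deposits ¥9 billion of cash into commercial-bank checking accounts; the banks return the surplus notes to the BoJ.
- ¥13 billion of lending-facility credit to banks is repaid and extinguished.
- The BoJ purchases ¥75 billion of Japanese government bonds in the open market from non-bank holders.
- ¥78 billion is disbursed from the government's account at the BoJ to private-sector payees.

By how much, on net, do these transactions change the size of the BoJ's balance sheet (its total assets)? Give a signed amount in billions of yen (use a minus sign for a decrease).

BoJ balance sheet:
  Assets:      Securities +¥75B, Loans to banks −¥13B
  Liabilities: Bank reserves +¥149B, Currency in circulation −¥9B, Government deposits −¥78B
Commercial banking system:
  Assets:      Reserves at CB +¥149B
  Liabilities: Checkable deposits +¥162B, Borrowings from CB −¥13B
Change in total BoJ assets = +¥62 billion.

+¥62 billion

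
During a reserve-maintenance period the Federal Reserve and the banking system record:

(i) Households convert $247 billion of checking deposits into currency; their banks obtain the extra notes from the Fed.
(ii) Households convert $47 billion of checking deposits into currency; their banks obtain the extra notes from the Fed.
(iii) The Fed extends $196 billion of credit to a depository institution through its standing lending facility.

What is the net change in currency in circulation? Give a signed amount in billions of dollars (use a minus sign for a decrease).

+$294 billion

Fed balance sheet:
  Assets:      Loans to banks +$196B
  Liabilities: Bank reserves −$98B, Currency in circulation +$294B
Commercial banking system:
  Assets:      Reserves at CB −$98B
  Liabilities: Checkable deposits −$294B, Borrowings from CB +$196B
So the change in currency in circulation is +$294 billion.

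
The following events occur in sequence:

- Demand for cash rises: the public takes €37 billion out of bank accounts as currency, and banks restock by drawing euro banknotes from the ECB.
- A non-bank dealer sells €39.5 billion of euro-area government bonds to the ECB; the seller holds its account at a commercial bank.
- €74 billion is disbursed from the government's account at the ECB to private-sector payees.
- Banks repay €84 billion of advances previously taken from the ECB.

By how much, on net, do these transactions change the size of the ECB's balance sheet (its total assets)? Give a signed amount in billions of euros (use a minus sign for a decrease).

ECB balance sheet:
  Assets:      Securities +€39.5B, Loans to banks −€84B
  Liabilities: Bank reserves −€7.5B, Currency in circulation +€37B, Government deposits −€74B
Commercial banking system:
  Assets:      Reserves at CB −€7.5B
  Liabilities: Checkable deposits +€76.5B, Borrowings from CB −€84B
Change in total ECB assets = -€44.5 billion.

-€44.5 billion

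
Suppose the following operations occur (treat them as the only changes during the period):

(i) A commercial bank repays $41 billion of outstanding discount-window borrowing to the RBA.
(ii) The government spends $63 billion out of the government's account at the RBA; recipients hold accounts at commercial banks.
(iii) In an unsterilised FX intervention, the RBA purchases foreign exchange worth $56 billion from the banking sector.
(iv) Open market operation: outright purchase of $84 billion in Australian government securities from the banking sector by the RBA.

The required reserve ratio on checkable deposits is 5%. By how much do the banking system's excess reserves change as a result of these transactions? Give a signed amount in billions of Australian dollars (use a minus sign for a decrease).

Discount-window repayment $41 billion: reserves −$41B, deposits 0.
Government spending $63 billion: reserves +$63B, deposits +$63B.
FX purchase $56 billion: reserves +$56B, deposits 0.
OMO purchase (from banks) $84 billion: reserves +$84B, deposits 0.
Totals: Δreserves = +$162B, Δdeposits = +$63B.
Δrequired reserves = 5% × +$63B = +$3.15B.
Δexcess reserves = Δreserves − Δrequired = +$162B − (+$3.15B) = +$158.85 billion.

+$158.85 billion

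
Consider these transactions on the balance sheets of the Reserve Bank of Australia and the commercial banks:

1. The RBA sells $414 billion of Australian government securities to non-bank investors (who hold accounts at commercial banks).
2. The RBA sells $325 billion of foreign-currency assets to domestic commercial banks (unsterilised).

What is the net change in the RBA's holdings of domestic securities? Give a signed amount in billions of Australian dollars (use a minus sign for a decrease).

-$414 billion

RBA balance sheet:
  Assets:      Securities −$414B, Foreign assets −$325B
  Liabilities: Bank reserves −$739B
Commercial banking system:
  Assets:      Reserves at CB −$739B, Foreign assets +$325B
  Liabilities: Checkable deposits −$414B
So the change in the RBA's holdings of domestic securities is -$414 billion.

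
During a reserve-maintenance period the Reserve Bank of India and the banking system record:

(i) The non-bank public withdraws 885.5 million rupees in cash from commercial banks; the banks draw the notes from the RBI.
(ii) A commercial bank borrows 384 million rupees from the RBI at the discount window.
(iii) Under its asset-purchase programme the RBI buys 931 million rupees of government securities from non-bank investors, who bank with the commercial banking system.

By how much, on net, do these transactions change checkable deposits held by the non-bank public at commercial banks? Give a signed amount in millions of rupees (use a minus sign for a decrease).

Currency withdrawal 885.5 million rupees: non-bank counterparties' bank balances fall → −885.5M.
Discount-window loan 384 million rupees: the counterparty is a bank, so public deposits are unchanged → 0.
Asset purchase (from non-banks) 931 million rupees: non-bank counterparties' bank balances rise → +931M.
Net: −885.5 + 0 + 931 = +45.5 million.

+45.5 million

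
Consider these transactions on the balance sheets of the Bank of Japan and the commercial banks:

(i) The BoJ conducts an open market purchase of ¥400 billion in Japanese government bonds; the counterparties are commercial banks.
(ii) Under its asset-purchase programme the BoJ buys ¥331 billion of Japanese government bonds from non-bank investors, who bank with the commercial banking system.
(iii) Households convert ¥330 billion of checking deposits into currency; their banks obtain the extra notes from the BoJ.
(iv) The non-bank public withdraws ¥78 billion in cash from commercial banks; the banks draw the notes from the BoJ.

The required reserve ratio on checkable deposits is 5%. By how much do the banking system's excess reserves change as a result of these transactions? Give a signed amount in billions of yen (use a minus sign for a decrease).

OMO purchase (from banks) ¥400 billion: reserves +¥400B, deposits 0.
Asset purchase (from non-banks) ¥331 billion: reserves +¥331B, deposits +¥331B.
Currency withdrawal ¥330 billion: reserves −¥330B, deposits −¥330B.
Currency withdrawal ¥78 billion: reserves −¥78B, deposits −¥78B.
Totals: Δreserves = +¥323B, Δdeposits = −¥77B.
Δrequired reserves = 5% × −¥77B = −¥3.85B.
Δexcess reserves = Δreserves − Δrequired = +¥323B − (−¥3.85B) = +¥326.85 billion.

+¥326.85 billion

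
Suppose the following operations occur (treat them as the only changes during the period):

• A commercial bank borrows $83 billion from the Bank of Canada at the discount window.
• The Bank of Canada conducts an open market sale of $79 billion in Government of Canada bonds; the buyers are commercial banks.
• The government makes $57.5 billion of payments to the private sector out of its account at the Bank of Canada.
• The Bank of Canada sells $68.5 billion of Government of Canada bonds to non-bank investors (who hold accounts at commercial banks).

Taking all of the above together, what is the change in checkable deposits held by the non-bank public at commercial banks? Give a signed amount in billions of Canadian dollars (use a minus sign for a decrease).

Discount-window loan $83 billion: the counterparty is a bank, so public deposits are unchanged → 0.
OMO sale (to banks) $79 billion: the counterparty is a bank, so public deposits are unchanged → 0.
Government spending $57.5 billion: non-bank counterparties' bank balances rise → +$57.5B.
Asset sale (to non-banks) $68.5 billion: non-bank counterparties' bank balances fall → −$68.5B.
Net: 0 + 0 + 57.5 − 68.5 = -$11 billion.

-$11 billion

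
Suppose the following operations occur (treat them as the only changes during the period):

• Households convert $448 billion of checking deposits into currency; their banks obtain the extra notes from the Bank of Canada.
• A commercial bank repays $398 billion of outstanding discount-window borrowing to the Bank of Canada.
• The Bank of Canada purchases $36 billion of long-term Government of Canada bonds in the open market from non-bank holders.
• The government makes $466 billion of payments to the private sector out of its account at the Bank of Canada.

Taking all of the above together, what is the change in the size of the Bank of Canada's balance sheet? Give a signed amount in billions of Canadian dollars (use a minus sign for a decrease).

Currency withdrawal $448 billion: only the composition of liabilities changes → 0.
Discount-window repayment $398 billion: a Bank of Canada asset is shed → −$398B.
Asset purchase (from non-banks) $36 billion: a Bank of Canada asset is acquired → +$36B.
Government spending $466 billion: only the composition of liabilities changes → 0.
Net: 0 − 398 + 36 + 0 = -$362 billion.

-$362 billion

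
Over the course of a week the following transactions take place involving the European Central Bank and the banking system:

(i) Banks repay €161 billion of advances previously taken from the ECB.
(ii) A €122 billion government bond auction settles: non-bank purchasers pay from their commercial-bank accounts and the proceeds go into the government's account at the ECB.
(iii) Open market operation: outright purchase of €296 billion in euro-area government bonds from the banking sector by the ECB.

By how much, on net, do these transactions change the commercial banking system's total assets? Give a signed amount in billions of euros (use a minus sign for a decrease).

-€283 billion

ECB balance sheet:
  Assets:      Securities +€296B, Loans to banks −€161B
  Liabilities: Bank reserves +€13B, Government deposits +€122B
Commercial banking system:
  Assets:      Reserves at CB +€13B, Securities −€296B
  Liabilities: Checkable deposits −€122B, Borrowings from CB −€161B
Change in total bank assets = -€283 billion.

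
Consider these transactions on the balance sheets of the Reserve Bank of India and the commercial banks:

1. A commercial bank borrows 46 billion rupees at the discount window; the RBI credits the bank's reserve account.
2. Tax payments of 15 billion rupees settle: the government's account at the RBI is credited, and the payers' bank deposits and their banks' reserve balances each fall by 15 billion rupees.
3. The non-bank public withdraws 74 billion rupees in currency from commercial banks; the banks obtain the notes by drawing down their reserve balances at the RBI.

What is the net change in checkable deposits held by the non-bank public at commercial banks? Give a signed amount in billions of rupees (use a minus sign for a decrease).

Discount-window loan 46 billion rupees: the counterparty is a bank, so public deposits are unchanged → 0.
Government account inflow 15 billion rupees: non-bank counterparties' bank balances fall → −15B.
Currency withdrawal 74 billion rupees: non-bank counterparties' bank balances fall → −74B.
Net: 0 − 15 − 74 = -89 billion.

-89 billion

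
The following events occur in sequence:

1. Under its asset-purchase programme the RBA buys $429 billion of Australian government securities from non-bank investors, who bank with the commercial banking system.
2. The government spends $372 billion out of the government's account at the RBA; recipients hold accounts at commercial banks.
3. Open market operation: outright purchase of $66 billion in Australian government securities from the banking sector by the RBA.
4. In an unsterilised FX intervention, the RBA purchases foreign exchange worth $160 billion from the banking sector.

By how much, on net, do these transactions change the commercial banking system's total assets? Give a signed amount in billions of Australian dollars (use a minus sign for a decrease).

Asset purchase (from non-banks) $429 billion: bank balance sheets expand → +$429B.
Government spending $372 billion: bank balance sheets expand → +$372B.
OMO purchase (from banks) $66 billion: just an asset swap on bank balance sheets → 0.
FX purchase $160 billion: just an asset swap on bank balance sheets → 0.
Net: 429 + 372 + 0 + 0 = +$801 billion.

+$801 billion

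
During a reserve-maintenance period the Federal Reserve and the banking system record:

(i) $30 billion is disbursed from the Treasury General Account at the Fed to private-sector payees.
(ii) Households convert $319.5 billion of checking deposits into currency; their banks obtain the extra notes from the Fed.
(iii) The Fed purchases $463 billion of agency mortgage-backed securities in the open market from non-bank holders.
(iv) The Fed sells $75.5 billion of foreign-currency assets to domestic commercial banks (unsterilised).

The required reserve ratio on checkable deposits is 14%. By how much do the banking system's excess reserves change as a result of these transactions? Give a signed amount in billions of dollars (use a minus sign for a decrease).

Government spending $30 billion: reserves +$30B, deposits +$30B.
Currency withdrawal $319.5 billion: reserves −$319.5B, deposits −$319.5B.
Asset purchase (from non-banks) $463 billion: reserves +$463B, deposits +$463B.
FX sale $75.5 billion: reserves −$75.5B, deposits 0.
Totals: Δreserves = +$98B, Δdeposits = +$173.5B.
Δrequired reserves = 14% × +$173.5B = +$24.29B.
Δexcess reserves = Δreserves − Δrequired = +$98B − (+$24.29B) = +$73.71 billion.

+$73.71 billion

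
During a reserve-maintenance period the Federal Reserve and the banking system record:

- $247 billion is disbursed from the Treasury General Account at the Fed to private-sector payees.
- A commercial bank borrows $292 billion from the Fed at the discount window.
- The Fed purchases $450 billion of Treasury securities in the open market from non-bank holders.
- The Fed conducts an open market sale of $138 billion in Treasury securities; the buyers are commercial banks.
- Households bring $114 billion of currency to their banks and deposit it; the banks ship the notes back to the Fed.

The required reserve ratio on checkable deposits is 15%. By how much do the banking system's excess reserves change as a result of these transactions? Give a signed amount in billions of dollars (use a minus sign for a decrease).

+$843.35 billion

Government spending $247 billion: reserves +$247B, deposits +$247B.
Discount-window loan $292 billion: reserves +$292B, deposits 0.
Asset purchase (from non-banks) $450 billion: reserves +$450B, deposits +$450B.
OMO sale (to banks) $138 billion: reserves −$138B, deposits 0.
Currency deposit $114 billion: reserves +$114B, deposits +$114B.
Totals: Δreserves = +$965B, Δdeposits = +$811B.
Δrequired reserves = 15% × +$811B = +$121.65B.
Δexcess reserves = Δreserves − Δrequired = +$965B − (+$121.65B) = +$843.35 billion.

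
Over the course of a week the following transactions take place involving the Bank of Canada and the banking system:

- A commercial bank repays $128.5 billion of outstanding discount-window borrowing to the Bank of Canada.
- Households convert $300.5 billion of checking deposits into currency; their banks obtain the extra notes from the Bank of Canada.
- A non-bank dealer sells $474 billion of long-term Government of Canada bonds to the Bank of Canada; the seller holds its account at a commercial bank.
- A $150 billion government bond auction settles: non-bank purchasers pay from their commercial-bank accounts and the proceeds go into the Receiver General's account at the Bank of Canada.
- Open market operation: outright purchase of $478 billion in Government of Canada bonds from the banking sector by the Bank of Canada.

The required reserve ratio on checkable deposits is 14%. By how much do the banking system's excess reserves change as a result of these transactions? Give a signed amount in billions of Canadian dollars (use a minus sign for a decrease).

+$369.71 billion

Discount-window repayment $128.5 billion: reserves −$128.5B, deposits 0.
Currency withdrawal $300.5 billion: reserves −$300.5B, deposits −$300.5B.
Asset purchase (from non-banks) $474 billion: reserves +$474B, deposits +$474B.
Government account inflow $150 billion: reserves −$150B, deposits −$150B.
OMO purchase (from banks) $478 billion: reserves +$478B, deposits 0.
Totals: Δreserves = +$373B, Δdeposits = +$23.5B.
Δrequired reserves = 14% × +$23.5B = +$3.29B.
Δexcess reserves = Δreserves − Δrequired = +$373B − (+$3.29B) = +$369.71 billion.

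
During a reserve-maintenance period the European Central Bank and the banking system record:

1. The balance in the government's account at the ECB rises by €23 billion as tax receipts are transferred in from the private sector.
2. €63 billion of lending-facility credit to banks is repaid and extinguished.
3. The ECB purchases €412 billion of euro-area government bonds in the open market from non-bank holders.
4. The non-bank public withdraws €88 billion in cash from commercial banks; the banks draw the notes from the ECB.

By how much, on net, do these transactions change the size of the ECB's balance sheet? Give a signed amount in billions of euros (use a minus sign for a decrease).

+€349 billion

Government account inflow €23 billion: only the composition of liabilities changes → 0.
Discount-window repayment €63 billion: an ECB asset is shed → −€63B.
Asset purchase (from non-banks) €412 billion: an ECB asset is acquired → +€412B.
Currency withdrawal €88 billion: only the composition of liabilities changes → 0.
Net: 0 − 63 + 412 + 0 = +€349 billion.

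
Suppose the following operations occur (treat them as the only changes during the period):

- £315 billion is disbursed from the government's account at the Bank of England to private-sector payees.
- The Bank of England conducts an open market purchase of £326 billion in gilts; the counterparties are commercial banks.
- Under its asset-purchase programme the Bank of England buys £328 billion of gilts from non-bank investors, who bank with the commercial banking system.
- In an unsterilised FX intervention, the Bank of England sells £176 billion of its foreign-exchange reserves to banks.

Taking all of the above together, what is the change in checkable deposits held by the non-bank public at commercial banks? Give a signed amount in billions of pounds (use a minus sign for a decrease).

+£643 billion

Bank of England balance sheet:
  Assets:      Securities +£654B, Foreign assets −£176B
  Liabilities: Bank reserves +£793B, Government deposits −£315B
Commercial banking system:
  Assets:      Reserves at CB +£793B, Securities −£326B, Foreign assets +£176B
  Liabilities: Checkable deposits +£643B
So the change in checkable deposits held by the non-bank public at commercial banks is +£643 billion.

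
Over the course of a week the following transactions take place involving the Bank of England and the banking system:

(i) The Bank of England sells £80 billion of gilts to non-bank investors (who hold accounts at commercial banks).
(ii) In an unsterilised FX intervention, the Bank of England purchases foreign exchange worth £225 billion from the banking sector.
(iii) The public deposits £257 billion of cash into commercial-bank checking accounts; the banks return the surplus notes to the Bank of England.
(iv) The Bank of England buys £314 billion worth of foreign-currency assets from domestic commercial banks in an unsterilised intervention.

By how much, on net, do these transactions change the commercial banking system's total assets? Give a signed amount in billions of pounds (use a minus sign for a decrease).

Asset sale (to non-banks) £80 billion: bank balance sheets shrink → −£80B.
FX purchase £225 billion: just an asset swap on bank balance sheets → 0.
Currency deposit £257 billion: bank balance sheets expand → +£257B.
FX purchase £314 billion: just an asset swap on bank balance sheets → 0.
Net: −80 + 0 + 257 + 0 = +£177 billion.

+£177 billion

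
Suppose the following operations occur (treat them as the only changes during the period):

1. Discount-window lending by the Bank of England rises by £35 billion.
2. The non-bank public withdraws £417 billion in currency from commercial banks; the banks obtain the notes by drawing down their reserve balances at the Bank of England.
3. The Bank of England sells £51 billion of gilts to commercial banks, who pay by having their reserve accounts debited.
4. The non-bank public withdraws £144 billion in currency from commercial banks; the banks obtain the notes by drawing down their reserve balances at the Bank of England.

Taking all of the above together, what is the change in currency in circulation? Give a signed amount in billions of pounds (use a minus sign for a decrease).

+£561 billion

Bank of England balance sheet:
  Assets:      Securities −£51B, Loans to banks +£35B
  Liabilities: Bank reserves −£577B, Currency in circulation +£561B
So the change in currency in circulation is +£561 billion.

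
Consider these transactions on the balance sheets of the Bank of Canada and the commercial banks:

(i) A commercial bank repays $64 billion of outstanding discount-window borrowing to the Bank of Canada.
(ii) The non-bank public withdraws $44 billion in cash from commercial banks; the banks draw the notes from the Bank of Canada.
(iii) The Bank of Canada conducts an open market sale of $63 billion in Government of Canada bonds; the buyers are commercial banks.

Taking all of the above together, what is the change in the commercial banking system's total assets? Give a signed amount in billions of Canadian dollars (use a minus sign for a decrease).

Bank of Canada balance sheet:
  Assets:      Securities −$63B, Loans to banks −$64B
  Liabilities: Bank reserves −$171B, Currency in circulation +$44B
Commercial banking system:
  Assets:      Reserves at CB −$171B, Securities +$63B
  Liabilities: Checkable deposits −$44B, Borrowings from CB −$64B
Change in total bank assets = -$108 billion.

-$108 billion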